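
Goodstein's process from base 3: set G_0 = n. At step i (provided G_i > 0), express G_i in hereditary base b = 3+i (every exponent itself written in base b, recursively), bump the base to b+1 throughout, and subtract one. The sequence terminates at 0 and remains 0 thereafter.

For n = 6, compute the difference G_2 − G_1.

0

i=0: 6 = 2·3 (b=3); 3→4: 2·4 = 8; 8−1 = 7
i=1: 7 = 4 + 3 (b=4); 4→5: 5 + 3 = 8; 8−1 = 7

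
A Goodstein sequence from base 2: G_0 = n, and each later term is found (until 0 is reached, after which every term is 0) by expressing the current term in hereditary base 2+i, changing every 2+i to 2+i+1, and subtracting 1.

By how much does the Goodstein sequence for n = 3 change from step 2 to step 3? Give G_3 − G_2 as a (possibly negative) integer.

G_0 = 3. HB_2(3) = 2 + 1. Bump = 4. G_1 = 3.
G_1 = 3. HB_3(3) = 3. Bump = 4. G_2 = 3.
G_2 = 3. HB_4(3) = 3. Bump = 3. G_3 = 2.

-1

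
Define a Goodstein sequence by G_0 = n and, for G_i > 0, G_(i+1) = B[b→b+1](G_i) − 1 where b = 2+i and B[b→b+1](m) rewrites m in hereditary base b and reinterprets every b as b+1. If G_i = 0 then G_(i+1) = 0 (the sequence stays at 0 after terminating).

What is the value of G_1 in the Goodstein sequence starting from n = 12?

107

base 2: 12 = 2^(2 + 1) + 2^2; at 3: 3^(3 + 1) + 3^3 = 108; next = 107
base 3: 107 = 3^(3 + 1) + 2·3^2 + 2·3 + 2; at 4: 4^(4 + 1) + 2·4^2 + 2·4 + 2 = 1066; next = 1065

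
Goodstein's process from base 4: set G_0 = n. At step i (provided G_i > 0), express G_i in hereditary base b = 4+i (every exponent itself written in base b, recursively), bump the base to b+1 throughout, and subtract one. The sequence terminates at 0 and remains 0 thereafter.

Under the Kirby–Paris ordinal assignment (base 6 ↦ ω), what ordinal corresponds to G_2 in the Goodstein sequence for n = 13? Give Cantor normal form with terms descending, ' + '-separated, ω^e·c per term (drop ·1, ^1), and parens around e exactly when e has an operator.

ω·2 + 5

(0) 13|_4 = 3·4 + 1 ↦ 3·5 + 1|_5 = 16 ⇒ 15
(1) 15|_5 = 3·5 ↦ 3·6|_6 = 18 ⇒ 17
(2) 17|_6 = 2·6 + 5 ↦ 2·7 + 5|_7 = 19 ⇒ 18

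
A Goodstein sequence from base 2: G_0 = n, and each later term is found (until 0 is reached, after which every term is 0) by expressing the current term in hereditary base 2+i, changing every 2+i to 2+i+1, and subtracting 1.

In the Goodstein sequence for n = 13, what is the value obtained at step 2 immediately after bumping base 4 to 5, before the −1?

[0] 13 ≡ 2^(2 + 1) + 2^2 + 1 (base 2). Lift 3: 109. −1: 108.
[1] 108 ≡ 3^(3 + 1) + 3^3 (base 3). Lift 4: 1280. −1: 1279.
[2] 1279 ≡ 4^(4 + 1) + 3·4^3 + 3·4^2 + 3·4 + 3 (base 4). Lift 5: 16093. −1: 16092.

16093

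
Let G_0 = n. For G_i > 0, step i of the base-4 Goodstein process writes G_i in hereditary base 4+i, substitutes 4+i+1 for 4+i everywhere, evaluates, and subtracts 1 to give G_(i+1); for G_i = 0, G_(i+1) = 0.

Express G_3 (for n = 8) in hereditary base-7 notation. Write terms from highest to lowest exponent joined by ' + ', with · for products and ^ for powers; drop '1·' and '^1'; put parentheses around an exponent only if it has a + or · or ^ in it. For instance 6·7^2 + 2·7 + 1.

step 0: 8 = 2·4; sub 5 for 4: 2·5; = 10; G_1 = 10−1 = 9
step 1: 9 = 5 + 4; sub 6 for 5: 6 + 4; = 10; G_2 = 10−1 = 9
step 2: 9 = 6 + 3; sub 7 for 6: 7 + 3; = 10; G_3 = 10−1 = 9

7 + 2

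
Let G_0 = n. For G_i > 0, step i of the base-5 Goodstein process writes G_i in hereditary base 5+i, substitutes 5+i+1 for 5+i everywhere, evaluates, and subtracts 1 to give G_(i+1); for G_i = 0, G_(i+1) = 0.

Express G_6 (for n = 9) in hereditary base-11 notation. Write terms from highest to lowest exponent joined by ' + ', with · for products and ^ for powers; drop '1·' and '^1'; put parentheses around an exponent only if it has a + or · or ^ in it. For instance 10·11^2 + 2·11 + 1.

G_0=9  [base 5] 5 + 4  →[5↦6]→  6 + 4 = 10  −1 ⇒ G_1=9
G_1=9  [base 6] 6 + 3  →[6↦7]→  7 + 3 = 10  −1 ⇒ G_2=9
G_2=9  [base 7] 7 + 2  →[7↦8]→  8 + 2 = 10  −1 ⇒ G_3=9
G_3=9  [base 8] 8 + 1  →[8↦9]→  9 + 1 = 10  −1 ⇒ G_4=9
G_4=9  [base 9] 9  →[9↦10]→  10 = 10  −1 ⇒ G_5=9
G_5=9  [base 10] 9  →[10↦11]→  9 = 9  −1 ⇒ G_6=8

8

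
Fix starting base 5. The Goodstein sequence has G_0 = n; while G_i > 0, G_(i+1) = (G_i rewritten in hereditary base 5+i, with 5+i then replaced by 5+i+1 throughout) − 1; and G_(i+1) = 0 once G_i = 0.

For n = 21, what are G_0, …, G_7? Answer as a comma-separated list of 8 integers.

21, 24, 27, 29, 31, 33, 35, 37

(0) 21|_5 = 4·5 + 1 ↦ 4·6 + 1|_6 = 25 ⇒ 24
(1) 24|_6 = 4·6 ↦ 4·7|_7 = 28 ⇒ 27
(2) 27|_7 = 3·7 + 6 ↦ 3·8 + 6|_8 = 30 ⇒ 29
(3) 29|_8 = 3·8 + 5 ↦ 3·9 + 5|_9 = 32 ⇒ 31
(4) 31|_9 = 3·9 + 4 ↦ 3·10 + 4|_10 = 34 ⇒ 33
(5) 33|_10 = 3·10 + 3 ↦ 3·11 + 3|_11 = 36 ⇒ 35
(6) 35|_11 = 3·11 + 2 ↦ 3·12 + 2|_12 = 38 ⇒ 37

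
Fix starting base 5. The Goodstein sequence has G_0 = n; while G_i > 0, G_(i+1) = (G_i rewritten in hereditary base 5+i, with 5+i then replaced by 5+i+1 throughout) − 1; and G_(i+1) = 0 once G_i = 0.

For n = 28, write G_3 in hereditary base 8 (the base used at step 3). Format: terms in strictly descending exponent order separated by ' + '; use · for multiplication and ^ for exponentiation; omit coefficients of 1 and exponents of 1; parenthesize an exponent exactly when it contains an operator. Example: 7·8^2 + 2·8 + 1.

8^2

G_0 = 28. HB_5(28) = 5^2 + 3. Bump = 39. G_1 = 38.
G_1 = 38. HB_6(38) = 6^2 + 2. Bump = 51. G_2 = 50.
G_2 = 50. HB_7(50) = 7^2 + 1. Bump = 65. G_3 = 64.
G_3 = 64. HB_8(64) = 8^2. Bump = 81. G_4 = 80.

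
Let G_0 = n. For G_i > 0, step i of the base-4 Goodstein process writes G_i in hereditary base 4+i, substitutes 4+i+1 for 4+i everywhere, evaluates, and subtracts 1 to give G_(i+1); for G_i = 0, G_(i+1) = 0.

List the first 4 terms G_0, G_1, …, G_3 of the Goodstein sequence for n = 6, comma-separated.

step 0: 6 = 4 + 2; sub 5 for 4: 5 + 2; = 7; G_1 = 7−1 = 6
step 1: 6 = 5 + 1; sub 6 for 5: 6 + 1; = 7; G_2 = 7−1 = 6
step 2: 6 = 6; sub 7 for 6: 7; = 7; G_3 = 7−1 = 6

6, 6, 6, 6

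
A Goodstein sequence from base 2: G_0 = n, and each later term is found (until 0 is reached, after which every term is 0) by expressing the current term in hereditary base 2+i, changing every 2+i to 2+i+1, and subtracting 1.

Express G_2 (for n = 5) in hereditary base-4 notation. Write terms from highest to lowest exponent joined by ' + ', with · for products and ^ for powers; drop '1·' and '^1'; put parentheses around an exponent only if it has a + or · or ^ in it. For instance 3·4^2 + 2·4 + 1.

3·4^3 + 3·4^2 + 3·4 + 3

5 —HB2→ 2^2 + 1 —bump→ 3^3 + 1 = 28 —(−1)→ 27
27 —HB3→ 3^3 —bump→ 4^4 = 256 —(−1)→ 255
255 —HB4→ 3·4^3 + 3·4^2 + 3·4 + 3 —bump→ 3·5^3 + 3·5^2 + 3·5 + 3 = 468 —(−1)→ 467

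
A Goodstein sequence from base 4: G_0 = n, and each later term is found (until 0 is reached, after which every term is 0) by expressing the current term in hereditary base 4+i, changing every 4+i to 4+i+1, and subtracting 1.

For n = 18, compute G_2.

36

18 —HB4→ 4^2 + 2 —bump→ 5^2 + 2 = 27 —(−1)→ 26
26 —HB5→ 5^2 + 1 —bump→ 6^2 + 1 = 37 —(−1)→ 36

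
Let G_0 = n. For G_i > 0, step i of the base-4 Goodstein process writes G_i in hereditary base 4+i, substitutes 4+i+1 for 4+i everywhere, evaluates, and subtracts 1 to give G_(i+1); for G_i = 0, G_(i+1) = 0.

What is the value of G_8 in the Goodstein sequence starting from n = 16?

43

[0] 16 ≡ 4^2 (base 4). Lift 5: 25. −1: 24.
[1] 24 ≡ 4·5 + 4 (base 5). Lift 6: 28. −1: 27.
[2] 27 ≡ 4·6 + 3 (base 6). Lift 7: 31. −1: 30.
[3] 30 ≡ 4·7 + 2 (base 7). Lift 8: 34. −1: 33.
[4] 33 ≡ 4·8 + 1 (base 8). Lift 9: 37. −1: 36.
[5] 36 ≡ 4·9 (base 9). Lift 10: 40. −1: 39.
[6] 39 ≡ 3·10 + 9 (base 10). Lift 11: 42. −1: 41.
[7] 41 ≡ 3·11 + 8 (base 11). Lift 12: 44. −1: 43.
[8] 43 ≡ 3·12 + 7 (base 12). Lift 13: 46. −1: 45.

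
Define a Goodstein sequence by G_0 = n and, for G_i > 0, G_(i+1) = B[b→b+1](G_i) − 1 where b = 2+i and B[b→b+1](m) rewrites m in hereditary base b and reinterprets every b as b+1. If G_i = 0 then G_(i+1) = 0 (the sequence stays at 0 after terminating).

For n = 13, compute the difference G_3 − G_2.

14813

(0) 13|_2 = 2^(2 + 1) + 2^2 + 1 ↦ 3^(3 + 1) + 3^3 + 1|_3 = 109 ⇒ 108
(1) 108|_3 = 3^(3 + 1) + 3^3 ↦ 4^(4 + 1) + 4^4|_4 = 1280 ⇒ 1279
(2) 1279|_4 = 4^(4 + 1) + 3·4^3 + 3·4^2 + 3·4 + 3 ↦ 5^(5 + 1) + 3·5^3 + 3·5^2 + 3·5 + 3|_5 = 16093 ⇒ 16092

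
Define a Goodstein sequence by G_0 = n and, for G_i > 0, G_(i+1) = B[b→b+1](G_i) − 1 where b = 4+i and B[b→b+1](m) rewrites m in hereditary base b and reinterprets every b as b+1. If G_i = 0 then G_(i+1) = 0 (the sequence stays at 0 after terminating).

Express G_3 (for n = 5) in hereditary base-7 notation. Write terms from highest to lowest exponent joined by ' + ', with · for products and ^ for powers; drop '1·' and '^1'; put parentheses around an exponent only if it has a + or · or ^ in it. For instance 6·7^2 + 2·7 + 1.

4

(0) 5|_4 = 4 + 1 ↦ 5 + 1|_5 = 6 ⇒ 5
(1) 5|_5 = 5 ↦ 6|_6 = 6 ⇒ 5
(2) 5|_6 = 5 ↦ 5|_7 = 5 ⇒ 4
(3) 4|_7 = 4 ↦ 4|_8 = 4 ⇒ 3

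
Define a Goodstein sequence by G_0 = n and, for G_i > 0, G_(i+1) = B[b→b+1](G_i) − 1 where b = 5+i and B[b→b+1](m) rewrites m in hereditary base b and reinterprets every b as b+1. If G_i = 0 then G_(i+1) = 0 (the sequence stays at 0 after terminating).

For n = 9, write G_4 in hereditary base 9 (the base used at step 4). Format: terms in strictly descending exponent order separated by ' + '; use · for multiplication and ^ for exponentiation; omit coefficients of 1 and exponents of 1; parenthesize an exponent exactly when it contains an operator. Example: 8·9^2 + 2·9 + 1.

step 0: 9 = 5 + 4; sub 6 for 5: 6 + 4; = 10; G_1 = 10−1 = 9
step 1: 9 = 6 + 3; sub 7 for 6: 7 + 3; = 10; G_2 = 10−1 = 9
step 2: 9 = 7 + 2; sub 8 for 7: 8 + 2; = 10; G_3 = 10−1 = 9
step 3: 9 = 8 + 1; sub 9 for 8: 9 + 1; = 10; G_4 = 10−1 = 9
step 4: 9 = 9; sub 10 for 9: 10; = 10; G_5 = 10−1 = 9

9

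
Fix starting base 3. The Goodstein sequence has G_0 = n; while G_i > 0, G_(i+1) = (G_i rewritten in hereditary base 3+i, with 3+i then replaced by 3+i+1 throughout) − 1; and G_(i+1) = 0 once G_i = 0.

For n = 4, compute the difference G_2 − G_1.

[0] 4 ≡ 3 + 1 (base 3). Lift 4: 5. −1: 4.
[1] 4 ≡ 4 (base 4). Lift 5: 5. −1: 4.

0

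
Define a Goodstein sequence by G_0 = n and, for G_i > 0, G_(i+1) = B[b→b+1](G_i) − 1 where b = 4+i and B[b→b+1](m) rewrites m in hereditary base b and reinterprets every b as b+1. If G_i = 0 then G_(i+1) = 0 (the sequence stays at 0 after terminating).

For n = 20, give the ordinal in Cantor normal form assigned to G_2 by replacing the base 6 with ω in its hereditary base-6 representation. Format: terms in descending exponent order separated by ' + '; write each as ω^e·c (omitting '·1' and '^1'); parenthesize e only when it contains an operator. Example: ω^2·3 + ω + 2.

G_0=20  [base 4] 4^2 + 4  →[4↦5]→  5^2 + 5 = 30  −1 ⇒ G_1=29
G_1=29  [base 5] 5^2 + 4  →[5↦6]→  6^2 + 4 = 40  −1 ⇒ G_2=39
G_2=39  [base 6] 6^2 + 3  →[6↦7]→  7^2 + 3 = 52  −1 ⇒ G_3=51

ω^2 + 3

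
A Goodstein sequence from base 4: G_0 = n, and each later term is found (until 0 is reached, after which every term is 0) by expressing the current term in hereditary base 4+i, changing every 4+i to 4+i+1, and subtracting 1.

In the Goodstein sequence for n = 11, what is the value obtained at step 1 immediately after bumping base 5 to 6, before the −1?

11 —HB4→ 2·4 + 3 —bump→ 2·5 + 3 = 13 —(−1)→ 12
12 —HB5→ 2·5 + 2 —bump→ 2·6 + 2 = 14 —(−1)→ 13

14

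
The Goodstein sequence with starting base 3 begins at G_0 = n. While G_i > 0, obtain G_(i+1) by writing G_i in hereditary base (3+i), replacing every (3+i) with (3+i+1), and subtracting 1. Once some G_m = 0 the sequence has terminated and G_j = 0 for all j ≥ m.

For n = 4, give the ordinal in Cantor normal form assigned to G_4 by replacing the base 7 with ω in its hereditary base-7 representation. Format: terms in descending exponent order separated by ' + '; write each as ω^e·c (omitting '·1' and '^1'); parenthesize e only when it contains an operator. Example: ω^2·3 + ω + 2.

2

base 3: 4 = 3 + 1; at 4: 4 + 1 = 5; next = 4
base 4: 4 = 4; at 5: 5 = 5; next = 4
base 5: 4 = 4; at 6: 4 = 4; next = 3
base 6: 3 = 3; at 7: 3 = 3; next = 2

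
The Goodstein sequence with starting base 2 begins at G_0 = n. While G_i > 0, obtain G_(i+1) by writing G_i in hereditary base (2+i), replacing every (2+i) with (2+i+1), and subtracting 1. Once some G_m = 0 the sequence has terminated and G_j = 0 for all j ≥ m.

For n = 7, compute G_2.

(0) 7|_2 = 2^2 + 2 + 1 ↦ 3^3 + 3 + 1|_3 = 31 ⇒ 30
(1) 30|_3 = 3^3 + 3 ↦ 4^4 + 4|_4 = 260 ⇒ 259
(2) 259|_4 = 4^4 + 3 ↦ 5^5 + 3|_5 = 3128 ⇒ 3127

259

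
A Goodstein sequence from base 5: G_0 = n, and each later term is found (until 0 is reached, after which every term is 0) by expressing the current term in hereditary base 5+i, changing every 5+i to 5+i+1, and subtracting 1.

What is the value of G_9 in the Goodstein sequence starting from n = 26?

83

G_0 = 26. HB_5(26) = 5^2 + 1. Bump = 37. G_1 = 36.
G_1 = 36. HB_6(36) = 6^2. Bump = 49. G_2 = 48.
G_2 = 48. HB_7(48) = 6·7 + 6. Bump = 54. G_3 = 53.
G_3 = 53. HB_8(53) = 6·8 + 5. Bump = 59. G_4 = 58.
G_4 = 58. HB_9(58) = 6·9 + 4. Bump = 64. G_5 = 63.
G_5 = 63. HB_10(63) = 6·10 + 3. Bump = 69. G_6 = 68.
G_6 = 68. HB_11(68) = 6·11 + 2. Bump = 74. G_7 = 73.
G_7 = 73. HB_12(73) = 6·12 + 1. Bump = 79. G_8 = 78.
G_8 = 78. HB_13(78) = 6·13. Bump = 84. G_9 = 83.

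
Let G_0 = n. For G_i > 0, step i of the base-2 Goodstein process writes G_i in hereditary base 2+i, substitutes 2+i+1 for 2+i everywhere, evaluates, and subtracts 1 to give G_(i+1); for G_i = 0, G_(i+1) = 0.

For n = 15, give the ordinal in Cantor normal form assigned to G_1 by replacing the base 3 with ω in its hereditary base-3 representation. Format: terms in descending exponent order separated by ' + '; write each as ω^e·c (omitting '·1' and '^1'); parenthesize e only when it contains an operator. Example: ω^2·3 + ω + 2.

G_0=15  [base 2] 2^(2 + 1) + 2^2 + 2 + 1  →[2↦3]→  3^(3 + 1) + 3^3 + 3 + 1 = 112  −1 ⇒ G_1=111
G_1=111  [base 3] 3^(3 + 1) + 3^3 + 3  →[3↦4]→  4^(4 + 1) + 4^4 + 4 = 1284  −1 ⇒ G_2=1283

ω^(ω + 1) + ω^ω + ω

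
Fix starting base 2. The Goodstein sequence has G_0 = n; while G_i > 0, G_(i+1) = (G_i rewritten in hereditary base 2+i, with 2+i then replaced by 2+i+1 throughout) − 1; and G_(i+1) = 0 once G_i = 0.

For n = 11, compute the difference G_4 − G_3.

(0) 11|_2 = 2^(2 + 1) + 2 + 1 ↦ 3^(3 + 1) + 3 + 1|_3 = 85 ⇒ 84
(1) 84|_3 = 3^(3 + 1) + 3 ↦ 4^(4 + 1) + 4|_4 = 1028 ⇒ 1027
(2) 1027|_4 = 4^(4 + 1) + 3 ↦ 5^(5 + 1) + 3|_5 = 15628 ⇒ 15627
(3) 15627|_5 = 5^(5 + 1) + 2 ↦ 6^(6 + 1) + 2|_6 = 279938 ⇒ 279937

264310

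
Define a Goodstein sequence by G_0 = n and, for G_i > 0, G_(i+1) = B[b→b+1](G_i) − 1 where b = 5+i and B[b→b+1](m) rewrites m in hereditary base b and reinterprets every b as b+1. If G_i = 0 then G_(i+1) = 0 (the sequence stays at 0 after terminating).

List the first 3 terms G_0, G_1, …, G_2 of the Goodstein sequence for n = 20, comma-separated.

20, 23, 25

i=0: 20 = 4·5 (b=5); 5→6: 4·6 = 24; 24−1 = 23
i=1: 23 = 3·6 + 5 (b=6); 6→7: 3·7 + 5 = 26; 26−1 = 25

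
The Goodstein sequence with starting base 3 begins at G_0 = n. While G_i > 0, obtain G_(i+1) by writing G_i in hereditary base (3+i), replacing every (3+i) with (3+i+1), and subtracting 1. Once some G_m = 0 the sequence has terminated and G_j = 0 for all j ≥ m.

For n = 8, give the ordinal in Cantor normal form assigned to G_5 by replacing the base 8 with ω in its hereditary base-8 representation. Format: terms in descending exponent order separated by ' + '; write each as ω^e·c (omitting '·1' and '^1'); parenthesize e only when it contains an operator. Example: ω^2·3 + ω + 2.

ω + 3

[0] 8 ≡ 2·3 + 2 (base 3). Lift 4: 10. −1: 9.
[1] 9 ≡ 2·4 + 1 (base 4). Lift 5: 11. −1: 10.
[2] 10 ≡ 2·5 (base 5). Lift 6: 12. −1: 11.
[3] 11 ≡ 6 + 5 (base 6). Lift 7: 12. −1: 11.
[4] 11 ≡ 7 + 4 (base 7). Lift 8: 12. −1: 11.
[5] 11 ≡ 8 + 3 (base 8). Lift 9: 12. −1: 11.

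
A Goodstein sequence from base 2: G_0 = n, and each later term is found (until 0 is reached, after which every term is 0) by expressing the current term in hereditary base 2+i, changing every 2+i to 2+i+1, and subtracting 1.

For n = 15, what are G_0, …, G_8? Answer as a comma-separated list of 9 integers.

[0] 15 ≡ 2^(2 + 1) + 2^2 + 2 + 1 (base 2). Lift 3: 112. −1: 111.
[1] 111 ≡ 3^(3 + 1) + 3^3 + 3 (base 3). Lift 4: 1284. −1: 1283.
[2] 1283 ≡ 4^(4 + 1) + 4^4 + 3 (base 4). Lift 5: 18753. −1: 18752.
[3] 18752 ≡ 5^(5 + 1) + 5^5 + 2 (base 5). Lift 6: 326594. −1: 326593.
[4] 326593 ≡ 6^(6 + 1) + 6^6 + 1 (base 6). Lift 7: 6588345. −1: 6588344.
[5] 6588344 ≡ 7^(7 + 1) + 7^7 (base 7). Lift 8: 150994944. −1: 150994943.
[6] 150994943 ≡ 8^(8 + 1) + 7·8^7 + 7·8^6 + 7·8^5 + 7·8^4 + 7·8^3 + 7·8^2 + 7·8 + 7 (base 8). Lift 9: 3524450281. −1: 3524450280.
[7] 3524450280 ≡ 9^(9 + 1) + 7·9^7 + 7·9^6 + 7·9^5 + 7·9^4 + 7·9^3 + 7·9^2 + 7·9 + 6 (base 9). Lift 10: 100077777776. −1: 100077777775.

15, 111, 1283, 18752, 326593, 6588344, 150994943, 3524450280, 100077777775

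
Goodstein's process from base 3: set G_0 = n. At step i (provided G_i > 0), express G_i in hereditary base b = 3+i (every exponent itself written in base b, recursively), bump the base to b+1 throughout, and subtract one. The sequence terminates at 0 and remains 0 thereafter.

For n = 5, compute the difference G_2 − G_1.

0

G_0 = 5. HB_3(5) = 3 + 2. Bump = 6. G_1 = 5.
G_1 = 5. HB_4(5) = 4 + 1. Bump = 6. G_2 = 5.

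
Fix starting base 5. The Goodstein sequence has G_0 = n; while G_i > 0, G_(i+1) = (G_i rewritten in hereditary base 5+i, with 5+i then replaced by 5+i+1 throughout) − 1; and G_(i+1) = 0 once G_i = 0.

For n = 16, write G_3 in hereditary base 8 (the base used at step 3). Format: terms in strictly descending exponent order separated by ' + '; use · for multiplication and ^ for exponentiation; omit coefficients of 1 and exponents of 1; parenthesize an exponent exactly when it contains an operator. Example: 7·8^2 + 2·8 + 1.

16 —HB5→ 3·5 + 1 —bump→ 3·6 + 1 = 19 —(−1)→ 18
18 —HB6→ 3·6 —bump→ 3·7 = 21 —(−1)→ 20
20 —HB7→ 2·7 + 6 —bump→ 2·8 + 6 = 22 —(−1)→ 21
21 —HB8→ 2·8 + 5 —bump→ 2·9 + 5 = 23 —(−1)→ 22

2·8 + 5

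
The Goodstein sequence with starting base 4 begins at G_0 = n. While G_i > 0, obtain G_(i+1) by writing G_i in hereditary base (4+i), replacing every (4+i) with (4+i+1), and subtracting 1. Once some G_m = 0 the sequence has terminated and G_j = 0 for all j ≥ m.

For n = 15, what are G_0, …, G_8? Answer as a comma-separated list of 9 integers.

15, 17, 19, 21, 23, 24, 25, 26, 27

G_0 = 15. HB_4(15) = 3·4 + 3. Bump = 18. G_1 = 17.
G_1 = 17. HB_5(17) = 3·5 + 2. Bump = 20. G_2 = 19.
G_2 = 19. HB_6(19) = 3·6 + 1. Bump = 22. G_3 = 21.
G_3 = 21. HB_7(21) = 3·7. Bump = 24. G_4 = 23.
G_4 = 23. HB_8(23) = 2·8 + 7. Bump = 25. G_5 = 24.
G_5 = 24. HB_9(24) = 2·9 + 6. Bump = 26. G_6 = 25.
G_6 = 25. HB_10(25) = 2·10 + 5. Bump = 27. G_7 = 26.
G_7 = 26. HB_11(26) = 2·11 + 4. Bump = 28. G_8 = 27.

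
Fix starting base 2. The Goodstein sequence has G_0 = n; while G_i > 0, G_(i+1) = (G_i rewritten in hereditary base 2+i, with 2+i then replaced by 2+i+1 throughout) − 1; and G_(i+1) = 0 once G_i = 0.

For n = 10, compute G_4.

279935

[0] 10 ≡ 2^(2 + 1) + 2 (base 2). Lift 3: 84. −1: 83.
[1] 83 ≡ 3^(3 + 1) + 2 (base 3). Lift 4: 1026. −1: 1025.
[2] 1025 ≡ 4^(4 + 1) + 1 (base 4). Lift 5: 15626. −1: 15625.
[3] 15625 ≡ 5^(5 + 1) (base 5). Lift 6: 279936. −1: 279935.
[4] 279935 ≡ 5·6^6 + 5·6^5 + 5·6^4 + 5·6^3 + 5·6^2 + 5·6 + 5 (base 6). Lift 7: 4215755. −1: 4215754.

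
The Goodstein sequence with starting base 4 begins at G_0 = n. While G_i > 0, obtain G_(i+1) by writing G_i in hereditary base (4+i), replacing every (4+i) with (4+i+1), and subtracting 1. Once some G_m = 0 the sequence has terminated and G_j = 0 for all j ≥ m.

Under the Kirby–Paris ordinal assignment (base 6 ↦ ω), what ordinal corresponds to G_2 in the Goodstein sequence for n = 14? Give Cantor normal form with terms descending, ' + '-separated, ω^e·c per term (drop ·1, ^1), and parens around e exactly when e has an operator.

ω·3

(0) 14|_4 = 3·4 + 2 ↦ 3·5 + 2|_5 = 17 ⇒ 16
(1) 16|_5 = 3·5 + 1 ↦ 3·6 + 1|_6 = 19 ⇒ 18
(2) 18|_6 = 3·6 ↦ 3·7|_7 = 21 ⇒ 20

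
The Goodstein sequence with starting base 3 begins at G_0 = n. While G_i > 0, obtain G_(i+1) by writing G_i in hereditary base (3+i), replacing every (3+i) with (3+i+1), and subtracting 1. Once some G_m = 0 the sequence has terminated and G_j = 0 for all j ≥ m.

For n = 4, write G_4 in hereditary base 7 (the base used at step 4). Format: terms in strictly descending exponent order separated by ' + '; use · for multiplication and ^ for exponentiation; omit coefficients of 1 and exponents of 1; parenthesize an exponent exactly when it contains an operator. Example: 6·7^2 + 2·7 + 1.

G_0 = 4. HB_3(4) = 3 + 1. Bump = 5. G_1 = 4.
G_1 = 4. HB_4(4) = 4. Bump = 5. G_2 = 4.
G_2 = 4. HB_5(4) = 4. Bump = 4. G_3 = 3.
G_3 = 3. HB_6(3) = 3. Bump = 3. G_4 = 2.
G_4 = 2. HB_7(2) = 2. Bump = 2. G_5 = 1.

2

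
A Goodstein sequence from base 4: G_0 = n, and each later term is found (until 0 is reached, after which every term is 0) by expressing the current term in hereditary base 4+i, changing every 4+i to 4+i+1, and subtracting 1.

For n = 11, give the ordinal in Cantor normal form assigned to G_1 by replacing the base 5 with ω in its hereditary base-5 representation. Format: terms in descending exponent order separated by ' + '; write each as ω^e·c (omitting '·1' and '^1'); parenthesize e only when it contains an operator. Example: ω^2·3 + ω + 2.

ω·2 + 2

[0] 11 ≡ 2·4 + 3 (base 4). Lift 5: 13. −1: 12.
[1] 12 ≡ 2·5 + 2 (base 5). Lift 6: 14. −1: 13.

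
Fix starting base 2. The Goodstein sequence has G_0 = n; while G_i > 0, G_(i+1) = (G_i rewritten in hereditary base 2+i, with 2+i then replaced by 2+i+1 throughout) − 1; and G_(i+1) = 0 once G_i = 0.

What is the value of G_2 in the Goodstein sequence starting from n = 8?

553

[0] 8 ≡ 2^(2 + 1) (base 2). Lift 3: 81. −1: 80.
[1] 80 ≡ 2·3^3 + 2·3^2 + 2·3 + 2 (base 3). Lift 4: 554. −1: 553.
[2] 553 ≡ 2·4^4 + 2·4^2 + 2·4 + 1 (base 4). Lift 5: 6311. −1: 6310.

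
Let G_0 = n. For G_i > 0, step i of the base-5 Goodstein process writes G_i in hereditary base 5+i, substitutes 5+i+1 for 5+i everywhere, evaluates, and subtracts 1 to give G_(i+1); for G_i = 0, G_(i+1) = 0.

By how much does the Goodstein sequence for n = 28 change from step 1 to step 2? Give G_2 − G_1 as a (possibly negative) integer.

12

i=0: 28 = 5^2 + 3 (b=5); 5→6: 6^2 + 3 = 39; 39−1 = 38
i=1: 38 = 6^2 + 2 (b=6); 6→7: 7^2 + 2 = 51; 51−1 = 50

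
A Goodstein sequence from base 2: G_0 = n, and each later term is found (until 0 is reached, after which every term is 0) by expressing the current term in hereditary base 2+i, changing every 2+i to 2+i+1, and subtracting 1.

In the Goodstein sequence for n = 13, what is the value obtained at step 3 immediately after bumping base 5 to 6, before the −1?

step 0: 13 = 2^(2 + 1) + 2^2 + 1; sub 3 for 2: 3^(3 + 1) + 3^3 + 1; = 109; G_1 = 109−1 = 108
step 1: 108 = 3^(3 + 1) + 3^3; sub 4 for 3: 4^(4 + 1) + 4^4; = 1280; G_2 = 1280−1 = 1279
step 2: 1279 = 4^(4 + 1) + 3·4^3 + 3·4^2 + 3·4 + 3; sub 5 for 4: 5^(5 + 1) + 3·5^3 + 3·5^2 + 3·5 + 3; = 16093; G_3 = 16093−1 = 16092

280712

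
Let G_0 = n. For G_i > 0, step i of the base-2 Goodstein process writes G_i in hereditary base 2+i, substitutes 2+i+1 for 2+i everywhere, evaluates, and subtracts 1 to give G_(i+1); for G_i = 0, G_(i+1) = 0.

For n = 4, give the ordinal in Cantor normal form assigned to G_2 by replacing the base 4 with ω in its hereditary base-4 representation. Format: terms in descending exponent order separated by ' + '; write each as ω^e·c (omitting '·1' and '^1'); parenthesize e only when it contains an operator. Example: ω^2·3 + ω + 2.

ω^2·2 + ω·2 + 1

step 0: 4 = 2^2; sub 3 for 2: 3^3; = 27; G_1 = 27−1 = 26
step 1: 26 = 2·3^2 + 2·3 + 2; sub 4 for 3: 2·4^2 + 2·4 + 2; = 42; G_2 = 42−1 = 41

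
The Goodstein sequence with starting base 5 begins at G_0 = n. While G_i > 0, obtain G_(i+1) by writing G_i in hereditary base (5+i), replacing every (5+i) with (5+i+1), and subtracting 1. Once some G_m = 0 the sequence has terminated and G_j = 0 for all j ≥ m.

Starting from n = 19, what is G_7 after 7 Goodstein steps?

31

G_0 = 19. HB_5(19) = 3·5 + 4. Bump = 22. G_1 = 21.
G_1 = 21. HB_6(21) = 3·6 + 3. Bump = 24. G_2 = 23.
G_2 = 23. HB_7(23) = 3·7 + 2. Bump = 26. G_3 = 25.
G_3 = 25. HB_8(25) = 3·8 + 1. Bump = 28. G_4 = 27.
G_4 = 27. HB_9(27) = 3·9. Bump = 30. G_5 = 29.
G_5 = 29. HB_10(29) = 2·10 + 9. Bump = 31. G_6 = 30.
G_6 = 30. HB_11(30) = 2·11 + 8. Bump = 32. G_7 = 31.
G_7 = 31. HB_12(31) = 2·12 + 7. Bump = 33. G_8 = 32.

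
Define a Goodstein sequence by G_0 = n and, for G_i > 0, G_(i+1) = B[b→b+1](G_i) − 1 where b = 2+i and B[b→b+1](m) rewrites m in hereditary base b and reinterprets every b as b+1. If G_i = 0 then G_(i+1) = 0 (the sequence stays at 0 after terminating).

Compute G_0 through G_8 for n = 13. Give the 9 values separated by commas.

13, 108, 1279, 16092, 280711, 5765998, 134219479, 3486786855, 100000003325

[0] 13 ≡ 2^(2 + 1) + 2^2 + 1 (base 2). Lift 3: 109. −1: 108.
[1] 108 ≡ 3^(3 + 1) + 3^3 (base 3). Lift 4: 1280. −1: 1279.
[2] 1279 ≡ 4^(4 + 1) + 3·4^3 + 3·4^2 + 3·4 + 3 (base 4). Lift 5: 16093. −1: 16092.
[3] 16092 ≡ 5^(5 + 1) + 3·5^3 + 3·5^2 + 3·5 + 2 (base 5). Lift 6: 280712. −1: 280711.
[4] 280711 ≡ 6^(6 + 1) + 3·6^3 + 3·6^2 + 3·6 + 1 (base 6). Lift 7: 5765999. −1: 5765998.
[5] 5765998 ≡ 7^(7 + 1) + 3·7^3 + 3·7^2 + 3·7 (base 7). Lift 8: 134219480. −1: 134219479.
[6] 134219479 ≡ 8^(8 + 1) + 3·8^3 + 3·8^2 + 2·8 + 7 (base 8). Lift 9: 3486786856. −1: 3486786855.
[7] 3486786855 ≡ 9^(9 + 1) + 3·9^3 + 3·9^2 + 2·9 + 6 (base 9). Lift 10: 100000003326. −1: 100000003325.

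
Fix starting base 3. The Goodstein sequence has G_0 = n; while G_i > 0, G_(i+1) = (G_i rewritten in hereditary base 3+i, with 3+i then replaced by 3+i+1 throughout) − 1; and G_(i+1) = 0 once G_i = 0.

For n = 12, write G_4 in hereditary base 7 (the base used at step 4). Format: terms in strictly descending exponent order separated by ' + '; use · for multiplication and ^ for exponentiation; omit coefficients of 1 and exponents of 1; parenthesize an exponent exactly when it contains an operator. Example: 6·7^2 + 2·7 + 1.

base 3: 12 = 3^2 + 3; at 4: 4^2 + 4 = 20; next = 19
base 4: 19 = 4^2 + 3; at 5: 5^2 + 3 = 28; next = 27
base 5: 27 = 5^2 + 2; at 6: 6^2 + 2 = 38; next = 37
base 6: 37 = 6^2 + 1; at 7: 7^2 + 1 = 50; next = 49
base 7: 49 = 7^2; at 8: 8^2 = 64; next = 63

7^2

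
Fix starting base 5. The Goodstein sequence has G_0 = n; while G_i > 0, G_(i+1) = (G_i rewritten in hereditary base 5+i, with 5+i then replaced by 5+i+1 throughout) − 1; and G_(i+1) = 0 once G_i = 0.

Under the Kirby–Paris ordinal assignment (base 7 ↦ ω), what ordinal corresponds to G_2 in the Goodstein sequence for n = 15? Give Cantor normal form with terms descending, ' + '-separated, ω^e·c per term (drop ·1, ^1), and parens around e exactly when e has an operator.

[0] 15 ≡ 3·5 (base 5). Lift 6: 18. −1: 17.
[1] 17 ≡ 2·6 + 5 (base 6). Lift 7: 19. −1: 18.

ω·2 + 4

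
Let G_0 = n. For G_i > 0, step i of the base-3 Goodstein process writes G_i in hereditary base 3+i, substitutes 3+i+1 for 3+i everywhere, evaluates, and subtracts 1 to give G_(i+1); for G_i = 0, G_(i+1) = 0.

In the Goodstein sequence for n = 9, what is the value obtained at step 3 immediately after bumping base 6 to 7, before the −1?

22

[0] 9 ≡ 3^2 (base 3). Lift 4: 16. −1: 15.
[1] 15 ≡ 3·4 + 3 (base 4). Lift 5: 18. −1: 17.
[2] 17 ≡ 3·5 + 2 (base 5). Lift 6: 20. −1: 19.
[3] 19 ≡ 3·6 + 1 (base 6). Lift 7: 22. −1: 21.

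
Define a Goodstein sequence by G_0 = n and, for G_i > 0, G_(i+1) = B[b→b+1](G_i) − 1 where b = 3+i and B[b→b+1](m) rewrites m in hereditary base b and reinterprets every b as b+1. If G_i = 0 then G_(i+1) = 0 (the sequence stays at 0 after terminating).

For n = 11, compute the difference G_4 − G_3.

(0) 11|_3 = 3^2 + 2 ↦ 4^2 + 2|_4 = 18 ⇒ 17
(1) 17|_4 = 4^2 + 1 ↦ 5^2 + 1|_5 = 26 ⇒ 25
(2) 25|_5 = 5^2 ↦ 6^2|_6 = 36 ⇒ 35
(3) 35|_6 = 5·6 + 5 ↦ 5·7 + 5|_7 = 40 ⇒ 39

4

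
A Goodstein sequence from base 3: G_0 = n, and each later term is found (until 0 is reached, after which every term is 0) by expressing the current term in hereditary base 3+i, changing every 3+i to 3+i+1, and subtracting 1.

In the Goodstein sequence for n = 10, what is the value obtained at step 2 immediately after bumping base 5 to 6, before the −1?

i=0: 10 = 3^2 + 1 (b=3); 3→4: 4^2 + 1 = 17; 17−1 = 16
i=1: 16 = 4^2 (b=4); 4→5: 5^2 = 25; 25−1 = 24
i=2: 24 = 4·5 + 4 (b=5); 5→6: 4·6 + 4 = 28; 28−1 = 27

28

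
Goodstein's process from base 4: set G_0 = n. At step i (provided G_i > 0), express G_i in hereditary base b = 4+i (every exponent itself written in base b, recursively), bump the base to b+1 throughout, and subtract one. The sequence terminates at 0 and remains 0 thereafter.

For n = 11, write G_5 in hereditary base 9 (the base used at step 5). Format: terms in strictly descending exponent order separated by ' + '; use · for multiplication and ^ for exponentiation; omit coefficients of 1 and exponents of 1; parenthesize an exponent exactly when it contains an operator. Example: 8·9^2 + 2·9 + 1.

11 —HB4→ 2·4 + 3 —bump→ 2·5 + 3 = 13 —(−1)→ 12
12 —HB5→ 2·5 + 2 —bump→ 2·6 + 2 = 14 —(−1)→ 13
13 —HB6→ 2·6 + 1 —bump→ 2·7 + 1 = 15 —(−1)→ 14
14 —HB7→ 2·7 —bump→ 2·8 = 16 —(−1)→ 15
15 —HB8→ 8 + 7 —bump→ 9 + 7 = 16 —(−1)→ 15
15 —HB9→ 9 + 6 —bump→ 10 + 6 = 16 —(−1)→ 15

9 + 6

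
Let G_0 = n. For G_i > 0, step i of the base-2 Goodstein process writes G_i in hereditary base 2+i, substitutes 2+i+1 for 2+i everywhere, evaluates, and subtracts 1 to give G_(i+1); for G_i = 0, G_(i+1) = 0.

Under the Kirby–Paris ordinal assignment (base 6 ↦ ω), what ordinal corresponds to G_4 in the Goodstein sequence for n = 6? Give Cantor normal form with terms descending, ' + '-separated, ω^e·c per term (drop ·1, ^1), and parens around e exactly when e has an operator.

G_0 = 6. HB_2(6) = 2^2 + 2. Bump = 30. G_1 = 29.
G_1 = 29. HB_3(29) = 3^3 + 2. Bump = 258. G_2 = 257.
G_2 = 257. HB_4(257) = 4^4 + 1. Bump = 3126. G_3 = 3125.
G_3 = 3125. HB_5(3125) = 5^5. Bump = 46656. G_4 = 46655.
G_4 = 46655. HB_6(46655) = 5·6^5 + 5·6^4 + 5·6^3 + 5·6^2 + 5·6 + 5. Bump = 98040. G_5 = 98039.

ω^5·5 + ω^4·5 + ω^3·5 + ω^2·5 + ω·5 + 5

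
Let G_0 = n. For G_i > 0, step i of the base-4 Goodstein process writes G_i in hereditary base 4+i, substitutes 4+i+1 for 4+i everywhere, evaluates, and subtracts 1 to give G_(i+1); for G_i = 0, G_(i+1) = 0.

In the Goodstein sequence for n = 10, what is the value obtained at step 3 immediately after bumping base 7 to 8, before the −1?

G_0 = 10. HB_4(10) = 2·4 + 2. Bump = 12. G_1 = 11.
G_1 = 11. HB_5(11) = 2·5 + 1. Bump = 13. G_2 = 12.
G_2 = 12. HB_6(12) = 2·6. Bump = 14. G_3 = 13.
G_3 = 13. HB_7(13) = 7 + 6. Bump = 14. G_4 = 13.

14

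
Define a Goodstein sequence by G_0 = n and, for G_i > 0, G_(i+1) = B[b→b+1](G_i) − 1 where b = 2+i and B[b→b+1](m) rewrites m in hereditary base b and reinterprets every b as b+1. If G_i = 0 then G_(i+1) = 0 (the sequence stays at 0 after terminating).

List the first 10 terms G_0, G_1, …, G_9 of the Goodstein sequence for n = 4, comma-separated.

4, 26, 41, 60, 83, 109, 139, 173, 211, 253

G_0 = 4. HB_2(4) = 2^2. Bump = 27. G_1 = 26.
G_1 = 26. HB_3(26) = 2·3^2 + 2·3 + 2. Bump = 42. G_2 = 41.
G_2 = 41. HB_4(41) = 2·4^2 + 2·4 + 1. Bump = 61. G_3 = 60.
G_3 = 60. HB_5(60) = 2·5^2 + 2·5. Bump = 84. G_4 = 83.
G_4 = 83. HB_6(83) = 2·6^2 + 6 + 5. Bump = 110. G_5 = 109.
G_5 = 109. HB_7(109) = 2·7^2 + 7 + 4. Bump = 140. G_6 = 139.
G_6 = 139. HB_8(139) = 2·8^2 + 8 + 3. Bump = 174. G_7 = 173.
G_7 = 173. HB_9(173) = 2·9^2 + 9 + 2. Bump = 212. G_8 = 211.
G_8 = 211. HB_10(211) = 2·10^2 + 10 + 1. Bump = 254. G_9 = 253.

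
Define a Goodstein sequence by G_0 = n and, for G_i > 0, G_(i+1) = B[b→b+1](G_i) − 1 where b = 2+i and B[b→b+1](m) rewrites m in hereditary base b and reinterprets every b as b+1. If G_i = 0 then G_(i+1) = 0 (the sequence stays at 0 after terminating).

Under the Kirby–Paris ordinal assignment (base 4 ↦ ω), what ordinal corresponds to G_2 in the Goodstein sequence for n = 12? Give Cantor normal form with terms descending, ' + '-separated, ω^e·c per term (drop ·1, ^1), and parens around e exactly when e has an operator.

[0] 12 ≡ 2^(2 + 1) + 2^2 (base 2). Lift 3: 108. −1: 107.
[1] 107 ≡ 3^(3 + 1) + 2·3^2 + 2·3 + 2 (base 3). Lift 4: 1066. −1: 1065.
[2] 1065 ≡ 4^(4 + 1) + 2·4^2 + 2·4 + 1 (base 4). Lift 5: 15686. −1: 15685.

ω^(ω + 1) + ω^2·2 + ω·2 + 1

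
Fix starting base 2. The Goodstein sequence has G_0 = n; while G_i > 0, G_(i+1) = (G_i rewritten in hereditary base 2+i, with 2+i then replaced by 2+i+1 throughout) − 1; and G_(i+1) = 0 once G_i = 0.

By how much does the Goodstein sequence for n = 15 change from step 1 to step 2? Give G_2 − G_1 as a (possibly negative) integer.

G_0=15  [base 2] 2^(2 + 1) + 2^2 + 2 + 1  →[2↦3]→  3^(3 + 1) + 3^3 + 3 + 1 = 112  −1 ⇒ G_1=111
G_1=111  [base 3] 3^(3 + 1) + 3^3 + 3  →[3↦4]→  4^(4 + 1) + 4^4 + 4 = 1284  −1 ⇒ G_2=1283

1172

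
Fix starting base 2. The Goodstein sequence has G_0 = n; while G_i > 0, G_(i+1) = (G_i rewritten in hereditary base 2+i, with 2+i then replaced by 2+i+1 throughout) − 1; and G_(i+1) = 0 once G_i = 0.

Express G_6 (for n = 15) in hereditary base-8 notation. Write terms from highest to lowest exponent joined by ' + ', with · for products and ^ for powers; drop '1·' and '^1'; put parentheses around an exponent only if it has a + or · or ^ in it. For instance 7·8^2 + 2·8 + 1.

base 2: 15 = 2^(2 + 1) + 2^2 + 2 + 1; at 3: 3^(3 + 1) + 3^3 + 3 + 1 = 112; next = 111
base 3: 111 = 3^(3 + 1) + 3^3 + 3; at 4: 4^(4 + 1) + 4^4 + 4 = 1284; next = 1283
base 4: 1283 = 4^(4 + 1) + 4^4 + 3; at 5: 5^(5 + 1) + 5^5 + 3 = 18753; next = 18752
base 5: 18752 = 5^(5 + 1) + 5^5 + 2; at 6: 6^(6 + 1) + 6^6 + 2 = 326594; next = 326593
base 6: 326593 = 6^(6 + 1) + 6^6 + 1; at 7: 7^(7 + 1) + 7^7 + 1 = 6588345; next = 6588344
base 7: 6588344 = 7^(7 + 1) + 7^7; at 8: 8^(8 + 1) + 8^8 = 150994944; next = 150994943
base 8: 150994943 = 8^(8 + 1) + 7·8^7 + 7·8^6 + 7·8^5 + 7·8^4 + 7·8^3 + 7·8^2 + 7·8 + 7; at 9: 9^(9 + 1) + 7·9^7 + 7·9^6 + 7·9^5 + 7·9^4 + 7·9^3 + 7·9^2 + 7·9 + 7 = 3524450281; next = 3524450280

8^(8 + 1) + 7·8^7 + 7·8^6 + 7·8^5 + 7·8^4 + 7·8^3 + 7·8^2 + 7·8 + 7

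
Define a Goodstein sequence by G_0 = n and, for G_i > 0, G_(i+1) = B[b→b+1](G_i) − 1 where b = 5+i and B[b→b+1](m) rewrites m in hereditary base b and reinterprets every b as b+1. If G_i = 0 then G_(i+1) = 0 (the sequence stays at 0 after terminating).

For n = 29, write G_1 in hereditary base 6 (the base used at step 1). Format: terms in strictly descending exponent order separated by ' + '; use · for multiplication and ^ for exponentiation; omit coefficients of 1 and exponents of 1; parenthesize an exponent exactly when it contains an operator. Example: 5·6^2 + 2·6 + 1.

step 0: 29 = 5^2 + 4; sub 6 for 5: 6^2 + 4; = 40; G_1 = 40−1 = 39
step 1: 39 = 6^2 + 3; sub 7 for 6: 7^2 + 3; = 52; G_2 = 52−1 = 51

6^2 + 3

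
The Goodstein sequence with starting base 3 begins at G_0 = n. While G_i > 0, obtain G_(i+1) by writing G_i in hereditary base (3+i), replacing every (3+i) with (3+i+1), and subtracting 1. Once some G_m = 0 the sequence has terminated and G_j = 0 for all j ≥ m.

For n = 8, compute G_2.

base 3: 8 = 2·3 + 2; at 4: 2·4 + 2 = 10; next = 9
base 4: 9 = 2·4 + 1; at 5: 2·5 + 1 = 11; next = 10
base 5: 10 = 2·5; at 6: 2·6 = 12; next = 11

10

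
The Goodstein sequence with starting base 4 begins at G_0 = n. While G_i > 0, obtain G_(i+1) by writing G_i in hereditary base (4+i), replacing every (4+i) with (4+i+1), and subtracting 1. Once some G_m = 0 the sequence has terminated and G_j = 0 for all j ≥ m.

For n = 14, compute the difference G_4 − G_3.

1

step 0: 14 = 3·4 + 2; sub 5 for 4: 3·5 + 2; = 17; G_1 = 17−1 = 16
step 1: 16 = 3·5 + 1; sub 6 for 5: 3·6 + 1; = 19; G_2 = 19−1 = 18
step 2: 18 = 3·6; sub 7 for 6: 3·7; = 21; G_3 = 21−1 = 20
step 3: 20 = 2·7 + 6; sub 8 for 7: 2·8 + 6; = 22; G_4 = 22−1 = 21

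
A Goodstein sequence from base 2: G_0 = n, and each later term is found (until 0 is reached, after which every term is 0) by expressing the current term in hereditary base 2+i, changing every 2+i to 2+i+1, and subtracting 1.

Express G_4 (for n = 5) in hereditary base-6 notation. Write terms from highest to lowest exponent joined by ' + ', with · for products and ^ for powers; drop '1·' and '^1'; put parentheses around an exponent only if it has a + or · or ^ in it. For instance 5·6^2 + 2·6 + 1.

3·6^3 + 3·6^2 + 3·6 + 1

step 0: 5 = 2^2 + 1; sub 3 for 2: 3^3 + 1; = 28; G_1 = 28−1 = 27
step 1: 27 = 3^3; sub 4 for 3: 4^4; = 256; G_2 = 256−1 = 255
step 2: 255 = 3·4^3 + 3·4^2 + 3·4 + 3; sub 5 for 4: 3·5^3 + 3·5^2 + 3·5 + 3; = 468; G_3 = 468−1 = 467
step 3: 467 = 3·5^3 + 3·5^2 + 3·5 + 2; sub 6 for 5: 3·6^3 + 3·6^2 + 3·6 + 2; = 776; G_4 = 776−1 = 775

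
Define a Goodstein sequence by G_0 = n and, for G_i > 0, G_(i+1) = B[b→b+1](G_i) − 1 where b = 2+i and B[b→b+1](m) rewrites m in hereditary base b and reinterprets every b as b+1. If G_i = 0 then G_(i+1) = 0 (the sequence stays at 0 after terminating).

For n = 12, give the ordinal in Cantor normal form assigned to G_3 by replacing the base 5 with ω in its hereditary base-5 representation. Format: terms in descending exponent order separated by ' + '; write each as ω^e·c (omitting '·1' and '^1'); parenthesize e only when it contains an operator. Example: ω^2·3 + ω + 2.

step 0: 12 = 2^(2 + 1) + 2^2; sub 3 for 2: 3^(3 + 1) + 3^3; = 108; G_1 = 108−1 = 107
step 1: 107 = 3^(3 + 1) + 2·3^2 + 2·3 + 2; sub 4 for 3: 4^(4 + 1) + 2·4^2 + 2·4 + 2; = 1066; G_2 = 1066−1 = 1065
step 2: 1065 = 4^(4 + 1) + 2·4^2 + 2·4 + 1; sub 5 for 4: 5^(5 + 1) + 2·5^2 + 2·5 + 1; = 15686; G_3 = 15686−1 = 15685
step 3: 15685 = 5^(5 + 1) + 2·5^2 + 2·5; sub 6 for 5: 6^(6 + 1) + 2·6^2 + 2·6; = 280020; G_4 = 280020−1 = 280019

ω^(ω + 1) + ω^2·2 + ω·2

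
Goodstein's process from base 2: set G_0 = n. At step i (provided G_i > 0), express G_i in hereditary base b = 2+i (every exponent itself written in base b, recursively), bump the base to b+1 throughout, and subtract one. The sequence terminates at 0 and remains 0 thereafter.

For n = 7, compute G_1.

step 0: 7 = 2^2 + 2 + 1; sub 3 for 2: 3^3 + 3 + 1; = 31; G_1 = 31−1 = 30
step 1: 30 = 3^3 + 3; sub 4 for 3: 4^4 + 4; = 260; G_2 = 260−1 = 259

30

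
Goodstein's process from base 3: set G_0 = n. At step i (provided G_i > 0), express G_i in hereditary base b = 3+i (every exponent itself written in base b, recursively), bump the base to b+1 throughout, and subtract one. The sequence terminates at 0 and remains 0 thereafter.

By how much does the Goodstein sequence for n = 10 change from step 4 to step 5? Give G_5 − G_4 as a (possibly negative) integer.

3

(0) 10|_3 = 3^2 + 1 ↦ 4^2 + 1|_4 = 17 ⇒ 16
(1) 16|_4 = 4^2 ↦ 5^2|_5 = 25 ⇒ 24
(2) 24|_5 = 4·5 + 4 ↦ 4·6 + 4|_6 = 28 ⇒ 27
(3) 27|_6 = 4·6 + 3 ↦ 4·7 + 3|_7 = 31 ⇒ 30
(4) 30|_7 = 4·7 + 2 ↦ 4·8 + 2|_8 = 34 ⇒ 33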